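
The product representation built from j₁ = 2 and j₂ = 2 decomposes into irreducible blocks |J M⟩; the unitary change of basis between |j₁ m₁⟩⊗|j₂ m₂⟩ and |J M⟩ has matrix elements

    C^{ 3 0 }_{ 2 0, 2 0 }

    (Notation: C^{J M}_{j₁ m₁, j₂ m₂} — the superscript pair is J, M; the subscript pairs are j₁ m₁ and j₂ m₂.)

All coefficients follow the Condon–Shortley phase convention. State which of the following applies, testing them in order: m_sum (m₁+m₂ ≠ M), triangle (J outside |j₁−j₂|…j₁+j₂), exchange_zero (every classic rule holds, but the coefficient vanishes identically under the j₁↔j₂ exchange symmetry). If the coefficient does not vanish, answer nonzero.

m-sum: m₁+m₂ = 0+0 = 0, M = 0  ✓
triangle: |j₁−j₂| = 0 ≤ J = 3 ≤ j₁+j₂ = 4  ✓
exchange: j₁=j₂ and m₁=m₂, and (−1)^(j₁+j₂−J) = (−1)^1 = −1 forces ⟨j₁m₁;j₂m₂|JM⟩ = −⟨j₂m₂;j₁m₁|JM⟩ = −⟨j₁m₁;j₂m₂|JM⟩ ⇒ the coefficient vanishes identically
Racah sum check: Σ_k collapses to 0 ⇒ CG = 0

exchange_zero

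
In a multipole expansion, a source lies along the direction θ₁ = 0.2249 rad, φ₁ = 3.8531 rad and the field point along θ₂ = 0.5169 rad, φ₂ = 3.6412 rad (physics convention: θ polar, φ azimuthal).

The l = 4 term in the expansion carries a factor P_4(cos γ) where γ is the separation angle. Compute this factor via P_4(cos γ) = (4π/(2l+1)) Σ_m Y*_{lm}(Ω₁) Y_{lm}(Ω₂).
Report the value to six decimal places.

Expand P_4 via completeness: Σ_{m} conj(Y_{4,m}) at Ω₁ times Y_{4,m} at Ω₂ —
  m=-4: Y*=(-0.001047, 0.000319)  Y=(-0.010946, -0.024018)  product (0.000019, 0.000022)
  m=-3: Y*=(0.007231, -0.011439)  Y=(-0.009444, 0.130990)  product (0.001430, 0.001055)
  m=-2: Y*=(0.013845, 0.093004)  Y=(0.189618, -0.294804)  product (0.030043, 0.013554)
  m=-1: Y*=(-0.284456, -0.245244)  Y=(-0.408632, 0.223028)  product (0.170934, 0.036773)
  m=+0: Y*=(0.645001, -0.000000)  Y=(0.033713, 0.000000)  product (0.021745, 0.000000)
  m=+1: Y*=(0.284456, -0.245244)  Y=(0.408632, 0.223028)  product (0.170934, -0.036773)
  m=+2: Y*=(0.013845, -0.093004)  Y=(0.189618, 0.294804)  product (0.030043, -0.013554)
  m=+3: Y*=(-0.007231, -0.011439)  Y=(0.009444, 0.130990)  product (0.001430, -0.001055)
  m=+4: Y*=(-0.001047, -0.000319)  Y=(-0.010946, 0.024018)  product (0.000019, -0.000022)
Total Σ_m = (0.426598, 0.000000). Multiply by 1.396263: (0.595643, 0.000000). P_4(cos γ) = 0.595643

0.595643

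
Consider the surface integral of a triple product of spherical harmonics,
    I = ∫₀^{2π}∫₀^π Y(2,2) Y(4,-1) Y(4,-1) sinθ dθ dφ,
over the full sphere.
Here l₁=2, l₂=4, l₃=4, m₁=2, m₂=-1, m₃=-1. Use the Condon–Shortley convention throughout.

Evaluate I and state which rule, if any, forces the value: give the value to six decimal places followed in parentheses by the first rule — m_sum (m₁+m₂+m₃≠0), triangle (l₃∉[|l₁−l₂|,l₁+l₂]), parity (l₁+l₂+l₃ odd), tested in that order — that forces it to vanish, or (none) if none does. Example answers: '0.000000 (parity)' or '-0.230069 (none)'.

0.200662 (none)

Rules hold: Σm=0, L=10 even, 2≤4≤6.
N = 5·9·9 = 405
Δ = 2!·2!·6!/11! = 1/13860
Racah Σ t=0..2: t=0:+1/192 t=1:−1/36 t=2:+1/192 = -5/288
⇒ 3j(2 4 4; 0 0 0)² = 20/693, sgn -1
Racah Σ t=0..0: t=0:+1/144 = 1/144
⇒ 3j(2 4 4; 2 -1 -1)² = 10/231, sgn -1
4πI² = N·(3j₀)²·(3jₘ)² = 3000/5929
I = +1·√(0.505988/4π) = 0.20066192
No selection rule forces the value: the integral is nonzero (none).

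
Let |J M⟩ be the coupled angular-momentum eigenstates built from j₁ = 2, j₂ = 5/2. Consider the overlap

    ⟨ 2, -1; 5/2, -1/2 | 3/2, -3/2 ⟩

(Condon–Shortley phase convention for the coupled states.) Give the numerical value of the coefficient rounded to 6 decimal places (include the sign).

+0.507093

triangle: 3!×1!×2!/7! = 12/5040
(j±m)!: 1!×3!×2!×3!×0!×3! = 432
prefactor² = (2J+1)×Δ×N² = 144/35
  k=2: +1/(2!×1!×1!×0!×0!×2!) = 1/4
Σ = 1/4  ⇒  CG² = 144/35×(1/4)² = 9/35
CG = +√(9/35) = +0.507093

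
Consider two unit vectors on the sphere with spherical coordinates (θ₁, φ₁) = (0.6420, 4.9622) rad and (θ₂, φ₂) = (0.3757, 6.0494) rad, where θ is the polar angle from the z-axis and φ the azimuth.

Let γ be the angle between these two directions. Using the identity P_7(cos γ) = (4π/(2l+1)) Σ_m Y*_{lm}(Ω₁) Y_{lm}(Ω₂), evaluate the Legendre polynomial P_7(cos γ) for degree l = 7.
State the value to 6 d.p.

-0.386062

Summing Y*_{l m}(θ₁,φ₁)·Y_{l m}(θ₂,φ₂) over m ∈ [−7, 7]; prefactor 4π/(2·7+1) = 0.837758:
  [-7]  conj(Y_{7,-7})(Ω₁) = -0.013585-0.002442i ; Y_{7,-7}(Ω₂) = -0.000029+0.000447i ; Δ = +0.000001-0.000006i
  [-6]  conj(Y_{7,-6})(Ω₁) = -0.004964-0.068898i ; Y_{7,-6}(Ω₂) = +0.000711+0.004188i ; Δ = +0.000285-0.000070i
  [-5]  conj(Y_{7,-5})(Ω₁) = +0.196666-0.065553i ; Y_{7,-5}(Ω₂) = +0.009784+0.023021i ; Δ = +0.003433+0.003886i
  [-4]  conj(Y_{7,-4})(Ω₁) = +0.218222+0.339296i ; Y_{7,-4}(Ω₂) = +0.060608+0.082145i ; Δ = -0.014646+0.038490i
  [-3]  conj(Y_{7,-3})(Ω₁) = -0.315565+0.339121i ; Y_{7,-3}(Ω₂) = +0.221177+0.186808i ; Δ = -0.133147+0.016056i
  [-2]  conj(Y_{7,-2})(Ω₁) = -0.129291-0.070568i ; Y_{7,-2}(Ω₂) = +0.470477+0.237550i ; Δ = -0.044065-0.063914i
  [-1]  conj(Y_{7,-1})(Ω₁) = -0.083686+0.328000i ; Y_{7,-1}(Ω₂) = +0.436549+0.103960i ; Δ = -0.070632+0.134488i
  [+0]  conj(Y_{7,0})(Ω₁) = -0.265646-0.000000i ; Y_{7,0}(Ω₂) = -0.213482+0.000000i ; Δ = +0.056711+0.000000i
  [+1]  conj(Y_{7,1})(Ω₁) = +0.083686+0.328000i ; Y_{7,1}(Ω₂) = -0.436549+0.103960i ; Δ = -0.070632-0.134488i
  [+2]  conj(Y_{7,2})(Ω₁) = -0.129291+0.070568i ; Y_{7,2}(Ω₂) = +0.470477-0.237550i ; Δ = -0.044065+0.063914i
  [+3]  conj(Y_{7,3})(Ω₁) = +0.315565+0.339121i ; Y_{7,3}(Ω₂) = -0.221177+0.186808i ; Δ = -0.133147-0.016056i
  [+4]  conj(Y_{7,4})(Ω₁) = +0.218222-0.339296i ; Y_{7,4}(Ω₂) = +0.060608-0.082145i ; Δ = -0.014646-0.038490i
  [+5]  conj(Y_{7,5})(Ω₁) = -0.196666-0.065553i ; Y_{7,5}(Ω₂) = -0.009784+0.023021i ; Δ = +0.003433-0.003886i
  [+6]  conj(Y_{7,6})(Ω₁) = -0.004964+0.068898i ; Y_{7,6}(Ω₂) = +0.000711-0.004188i ; Δ = +0.000285+0.000070i
  [+7]  conj(Y_{7,7})(Ω₁) = +0.013585-0.002442i ; Y_{7,7}(Ω₂) = +0.000029+0.000447i ; Δ = +0.000001+0.000006i
Accumulated sum -0.460828-0.000000i; after 4π/(2l+1) scaling, -0.386062-0.000000i ⇒ P_7 = -0.386062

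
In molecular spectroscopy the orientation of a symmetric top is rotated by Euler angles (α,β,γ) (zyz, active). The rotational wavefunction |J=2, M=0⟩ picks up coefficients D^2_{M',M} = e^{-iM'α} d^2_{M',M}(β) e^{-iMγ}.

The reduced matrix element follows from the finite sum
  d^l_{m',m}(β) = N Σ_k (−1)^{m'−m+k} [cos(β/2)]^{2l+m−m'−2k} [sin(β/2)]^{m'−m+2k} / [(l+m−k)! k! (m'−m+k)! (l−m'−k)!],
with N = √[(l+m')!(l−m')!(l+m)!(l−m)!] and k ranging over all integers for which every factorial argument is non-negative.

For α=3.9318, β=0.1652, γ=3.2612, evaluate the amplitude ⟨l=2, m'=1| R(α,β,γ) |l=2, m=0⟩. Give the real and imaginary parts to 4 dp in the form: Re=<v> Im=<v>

Re=0.1398 Im=-0.1412

Split into d^2_{1,0}(β=0.1652) × two z-phases.
With c≡cos(β/2)=0.996591 and s≡sin(β/2)=0.082506, N=[6·1·2·2]^{1/2}=4.898979
Admissible k: 0..1 (factorial args all ≥0)
  k=0: (−1)^1·4.8990/(2)·0.9966^3·0.0825^1 = -0.200038
  k=1: (−1)^2·4.8990/(2)·0.9966^1·0.0825^3 = +0.001371
d^2_{1,0}(0.1652) = -0.200038 +0.001371 = -0.198667
D = (-0.703698+0.710499i)·(-0.198667)·(+1.000000+0.000000i) = +0.139801-0.141153i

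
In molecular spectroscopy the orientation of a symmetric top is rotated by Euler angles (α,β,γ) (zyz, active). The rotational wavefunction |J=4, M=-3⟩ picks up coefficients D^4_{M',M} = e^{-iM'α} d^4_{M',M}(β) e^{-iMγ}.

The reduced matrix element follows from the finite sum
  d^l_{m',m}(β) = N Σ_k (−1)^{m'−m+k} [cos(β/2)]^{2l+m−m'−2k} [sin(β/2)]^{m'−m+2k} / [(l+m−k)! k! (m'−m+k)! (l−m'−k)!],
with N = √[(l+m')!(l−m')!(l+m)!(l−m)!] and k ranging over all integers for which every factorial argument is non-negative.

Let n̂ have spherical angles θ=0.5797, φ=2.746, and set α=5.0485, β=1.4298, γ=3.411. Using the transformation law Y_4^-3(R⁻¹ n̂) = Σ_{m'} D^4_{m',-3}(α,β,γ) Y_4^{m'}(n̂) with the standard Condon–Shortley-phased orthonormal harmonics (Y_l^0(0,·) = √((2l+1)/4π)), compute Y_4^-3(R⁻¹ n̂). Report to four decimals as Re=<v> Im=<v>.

Re=-0.2460 Im=0.1322

Need the full column D^4_{m',-3} for m'=−4..4 at α=5.0485, β=1.4298, γ=3.4110.
cos(β/2)=0.755159, sin(β/2)=0.655542
d^4_{-4,-3}: single k=1 term ⇒ +0.259665;  D = +0.142709-0.216934i
d^4_{-3,-3}: k∈[0..1] ⇒ +0.105756 -0.557864 = -0.452108;  D = -0.438524-0.109994i
d^4_{-2,-3}: k∈[0..1] ⇒ -0.343505 +0.776565 = +0.433061;  D = +0.039075+0.431294i
d^4_{-1,-3}: k∈[0..1] ⇒ +0.632559 -0.794464 = -0.161905;  D = +0.147404-0.066972i
d^4_{0,-3}: k∈[0..1] ⇒ -0.818572 +0.616852 = -0.201720;  D = +0.139345+0.145855i
d^4_{1,-3}: k∈[0..1] ⇒ +0.794464 -0.359211 = +0.435253;  D = +0.197939-0.387640i
d^4_{2,-3}: k∈[0..1] ⇒ -0.585197 +0.146996 = -0.438201;  D = -0.434155-0.059412i
d^4_{3,-3}: k∈[0..1] ⇒ +0.316794 -0.034104 = +0.282690;  D = +0.056193+0.277049i
d^4_{4,-3}: single k=0 term ⇒ -0.111119;  D = +0.095522-0.056770i
Y_4^{m'}(θ=0.5797,φ=2.746) and Σ D·Y over m':
  (+0.1427-0.2169i)·(-0.0005+0.0398i)  (-0.4385-0.1100i)·(-0.0645-0.1596i)  (+0.0391+0.4313i)·(+0.2752+0.2784i)  (+0.1474-0.0670i)·(-0.3800-0.1587i)  (+0.1393+0.1459i)·(-0.0900+0.0000i)  (+0.1979-0.3876i)·(+0.3800-0.1587i)  (-0.4342-0.0594i)·(+0.2752-0.2784i)  (+0.0562+0.2770i)·(+0.0645-0.1596i)  (+0.0955-0.0568i)·(-0.0005-0.0398i)
Y_4^-3(R⁻¹ n̂) = -0.245976+0.132238i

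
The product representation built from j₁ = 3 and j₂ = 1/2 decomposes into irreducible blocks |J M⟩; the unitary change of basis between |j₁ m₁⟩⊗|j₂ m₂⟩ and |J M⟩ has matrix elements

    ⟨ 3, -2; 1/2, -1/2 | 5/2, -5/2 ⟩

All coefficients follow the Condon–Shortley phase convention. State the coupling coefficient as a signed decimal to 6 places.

triangle: 1!·5!·0!/7! = 120/5040
(j±m)!: 1!·5!·0!·1!·0!·5! = 14400
prefactor² = (2J+1)·Δ·N² = 14400/7
  k=0: +1/(0!·1!·5!·0!·0!·0!) = 1/120
Σ = 1/120  ⇒  CG² = 14400/7·(1/120)² = 1/7
CG = +√(1/7) = +0.377964

+√(1/7) ≈ +0.377964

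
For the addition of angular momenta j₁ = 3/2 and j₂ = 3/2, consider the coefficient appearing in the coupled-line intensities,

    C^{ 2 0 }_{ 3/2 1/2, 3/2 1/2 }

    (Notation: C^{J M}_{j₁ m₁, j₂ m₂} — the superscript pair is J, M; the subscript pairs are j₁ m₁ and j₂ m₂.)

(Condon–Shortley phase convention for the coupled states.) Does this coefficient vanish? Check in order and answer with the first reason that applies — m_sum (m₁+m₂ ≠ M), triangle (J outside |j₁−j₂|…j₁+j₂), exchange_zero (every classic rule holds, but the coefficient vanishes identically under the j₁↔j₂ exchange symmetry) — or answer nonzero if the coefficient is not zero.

m-sum: m₁+m₂ = 1/2+1/2 = 1, M = 0  ✗ ⇒ coefficient is 0

m_sum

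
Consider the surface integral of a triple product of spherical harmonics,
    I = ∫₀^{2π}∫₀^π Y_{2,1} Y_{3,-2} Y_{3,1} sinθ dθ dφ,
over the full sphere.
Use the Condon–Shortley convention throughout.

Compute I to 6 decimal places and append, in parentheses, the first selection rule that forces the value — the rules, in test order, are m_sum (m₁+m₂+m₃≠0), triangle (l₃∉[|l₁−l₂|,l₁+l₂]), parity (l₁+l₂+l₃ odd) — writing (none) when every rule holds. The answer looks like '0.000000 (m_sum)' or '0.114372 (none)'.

Rules hold: Σm=0, L=8 even, 1≤3≤5.
N = 5·7·7 = 245
Δ = 2!·2!·4!/9! = 1/3780
Racah Σ t=0..2: t=0:+1/24 t=1:−1/4 t=2:+1/24 = -1/6
⇒ 3j(2 3 3; 0 0 0)² = 4/105, sgn +1
Racah Σ t=0..1: t=0:+1/12 t=1:−1/48 = 1/16
⇒ 3j(2 3 3; 1 -2 1)² = 1/28, sgn +1
4πI² = N·(3j₀)²·(3jₘ)² = 1/3
I = +1·√(0.333333/4π) = 0.16286750
No selection rule forces the value: the integral is nonzero (none).

0.162868 (none)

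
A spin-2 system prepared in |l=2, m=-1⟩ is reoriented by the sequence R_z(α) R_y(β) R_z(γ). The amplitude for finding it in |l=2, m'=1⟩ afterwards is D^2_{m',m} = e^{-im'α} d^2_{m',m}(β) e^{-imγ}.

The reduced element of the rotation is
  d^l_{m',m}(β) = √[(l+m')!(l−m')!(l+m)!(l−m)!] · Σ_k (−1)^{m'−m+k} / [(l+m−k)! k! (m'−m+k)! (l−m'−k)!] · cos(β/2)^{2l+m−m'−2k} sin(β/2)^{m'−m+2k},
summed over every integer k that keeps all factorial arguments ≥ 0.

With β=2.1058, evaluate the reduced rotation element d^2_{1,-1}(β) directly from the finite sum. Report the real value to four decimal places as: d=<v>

d=-0.0149

d^2_{1,-1}(β=2.1058) via the finite sum:
With c≡cos(β/2)=0.495053 and s≡sin(β/2)=0.868863, N=[6·1·1·6]^{1/2}=6.000000
k∈{0,1} keeps every argument non-negative
  k=0: (−1)^2·6.0000/(2)·0.4951^2·0.8689^2 = +0.555044
  k=1: (−1)^3·6.0000/(6)·0.4951^0·0.8689^4 = -0.569907
d^2_{1,-1}(2.1058) = +0.555044 -0.569907 = -0.014863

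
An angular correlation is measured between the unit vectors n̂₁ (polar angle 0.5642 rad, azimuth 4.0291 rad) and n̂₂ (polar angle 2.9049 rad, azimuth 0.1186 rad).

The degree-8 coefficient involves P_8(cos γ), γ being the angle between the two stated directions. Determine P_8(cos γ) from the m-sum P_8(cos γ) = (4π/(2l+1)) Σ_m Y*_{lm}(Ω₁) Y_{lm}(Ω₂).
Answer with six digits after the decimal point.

-0.398054

Addition theorem: P_8(cos γ) = (4π/17) Σ_m Y*_{lm}(Ω₁) Y_{lm}(Ω₂), m = −8…8:
  m=-8: (0.002359, 0.002512) × (0.000003, -0.000004) = (0.000000, -0.000000)  (running Σ = (0.000000, -0.000000))
  m=-7: (-0.021727, 0.001537) × (-0.000053, 0.000058) = (0.000001, -0.000001)  (running Σ = (0.000001, -0.000001))
  m=-6: (0.049145, -0.069919) × (0.000624, -0.000538) = (-0.000007, -0.000070)  (running Σ = (-0.000006, -0.000071))
  m=-5: (0.062873, 0.222964) × (-0.005193, 0.003500) = (-0.001107, -0.000938)  (running Σ = (-0.001113, -0.001009))
  m=-4: (-0.395409, -0.171123) × (0.031369, -0.016108) = (-0.015160, 0.001001)  (running Σ = (-0.016273, -0.000008))
  m=-3: (0.432629, -0.224721) × (-0.136064, 0.050563) = (-0.047502, 0.052451)  (running Σ = (-0.063775, 0.052444))
  m=-2: (-0.032077, 0.154880) × (0.399310, -0.096534) = (0.002143, 0.064942)  (running Σ = (-0.061633, 0.117385))
  m=-1: (0.223423, 0.274436) × (-0.668563, 0.079665) = (-0.171235, -0.165679)  (running Σ = (-0.232868, -0.048293))
  m=0: (-0.287764, -0.000000) × (0.252841, 0.000000) = (-0.072759, -0.000000)  (running Σ = (-0.305626, -0.048293))
  m=1: (-0.223423, 0.274436) × (0.668563, 0.079665) = (-0.171235, 0.165679)  (running Σ = (-0.476862, 0.117385))
  m=2: (-0.032077, -0.154880) × (0.399310, 0.096534) = (0.002143, -0.064942)  (running Σ = (-0.474719, 0.052444))
  m=3: (-0.432629, -0.224721) × (0.136064, 0.050563) = (-0.047502, -0.052451)  (running Σ = (-0.522222, -0.000008))
  m=4: (-0.395409, 0.171123) × (0.031369, 0.016108) = (-0.015160, -0.001001)  (running Σ = (-0.537382, -0.001009))
  m=5: (-0.062873, 0.222964) × (0.005193, 0.003500) = (-0.001107, 0.000938)  (running Σ = (-0.538489, -0.000071))
  m=6: (0.049145, 0.069919) × (0.000624, 0.000538) = (-0.000007, 0.000070)  (running Σ = (-0.538495, -0.000001))
  m=7: (0.021727, 0.001537) × (0.000053, 0.000058) = (0.000001, 0.000001)  (running Σ = (-0.538494, -0.000000))
  m=8: (0.002359, -0.002512) × (0.000003, 0.000004) = (0.000000, 0.000000)  (running Σ = (-0.538494, -0.000000))
Σ over m = (-0.538494, -0.000000); ×(4π/17) → (-0.398054, -0.000000). Real part: -0.398054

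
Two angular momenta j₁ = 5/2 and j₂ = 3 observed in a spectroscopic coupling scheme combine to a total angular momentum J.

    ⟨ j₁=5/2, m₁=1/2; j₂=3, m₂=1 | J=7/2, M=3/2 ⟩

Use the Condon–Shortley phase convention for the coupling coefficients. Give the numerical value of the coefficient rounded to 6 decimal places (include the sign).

triangle: 2!*3!*4!/10! = 288/3628800
(j±m)!: 3!*2!*4!*2!*5!*2! = 138240
prefactor² = (2J+1)*Δ*N² = 3072/35
  k=0: +1/(0!*2!*2!*4!*1!*0!) = 1/96
  k=1: −1/(1!*1!*1!*3!*2!*1!) = -1/12
  k=2: +1/(2!*0!*0!*2!*3!*2!) = 1/48
Σ = -5/96  ⇒  CG² = 3072/35*(-5/96)² = 5/21
CG = −√(5/21) = -0.487950

−√(5/21) ≈ -0.487950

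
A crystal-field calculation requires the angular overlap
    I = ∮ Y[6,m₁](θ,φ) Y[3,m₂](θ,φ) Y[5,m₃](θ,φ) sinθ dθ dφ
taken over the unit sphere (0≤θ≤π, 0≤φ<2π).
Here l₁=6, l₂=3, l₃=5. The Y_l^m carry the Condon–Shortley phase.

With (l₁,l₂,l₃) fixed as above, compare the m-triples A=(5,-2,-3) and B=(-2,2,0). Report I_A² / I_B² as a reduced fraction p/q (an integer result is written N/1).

33/7

Shared (l₁,l₂,l₃)=(6,3,5): N and (l;000)² cancel in I_A²/I_B².
A: Δ = 4!·8!·2!/15! = 1/675675; Racah Σ t=0..1: t=0:+1/120960 t=1:−1/483840 = 1/161280; ⇒ 3j(6 3 5; 5 -2 -3)² = 2/91, sgn +1
B: Δ = 4!·8!·2!/15! = 1/675675; Racah Σ t=3..4: t=3:−1/8640 t=4:+1/13824 = -1/23040; ⇒ 3j(6 3 5; -2 2 0)² = 2/429, sgn +1
I_A²/I_B² = (2/91)/(2/429) = 33/7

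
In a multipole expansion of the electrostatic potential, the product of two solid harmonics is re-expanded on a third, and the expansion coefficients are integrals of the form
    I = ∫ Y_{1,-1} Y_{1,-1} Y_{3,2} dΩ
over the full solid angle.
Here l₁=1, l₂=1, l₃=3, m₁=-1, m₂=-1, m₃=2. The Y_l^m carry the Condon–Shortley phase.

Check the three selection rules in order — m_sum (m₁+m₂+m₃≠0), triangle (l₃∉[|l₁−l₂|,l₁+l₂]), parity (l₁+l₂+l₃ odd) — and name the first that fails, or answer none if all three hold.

Σmᵢ = 0  ✓
l₃∈[|l₁−l₂|,l₁+l₂]=[0,2] required, l₃=3 fails  ✗
Σlᵢ = 5 ⇒ odd

triangle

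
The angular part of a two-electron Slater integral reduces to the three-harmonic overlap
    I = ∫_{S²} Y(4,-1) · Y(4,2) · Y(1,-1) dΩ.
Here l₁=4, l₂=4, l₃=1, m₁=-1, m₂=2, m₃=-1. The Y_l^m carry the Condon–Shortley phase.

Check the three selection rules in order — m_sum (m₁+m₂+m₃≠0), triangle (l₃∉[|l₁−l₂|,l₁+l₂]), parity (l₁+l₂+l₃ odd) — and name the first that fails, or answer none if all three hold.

m₁+m₂+m₃ = -1 + 2 − 1 = 0  ✓
triangle: |4−4|=0 ≤ l₃=1 ≤ 4+4=8  ✓
parity: l₁+l₂+l₃ = 9 is odd  ✗

parity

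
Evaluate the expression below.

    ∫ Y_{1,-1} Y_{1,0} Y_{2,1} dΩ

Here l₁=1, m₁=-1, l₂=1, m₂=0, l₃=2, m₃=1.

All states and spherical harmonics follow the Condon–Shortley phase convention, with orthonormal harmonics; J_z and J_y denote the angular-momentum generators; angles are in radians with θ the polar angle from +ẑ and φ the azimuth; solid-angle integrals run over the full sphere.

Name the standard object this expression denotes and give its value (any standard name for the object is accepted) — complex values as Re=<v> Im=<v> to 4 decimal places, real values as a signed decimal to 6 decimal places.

This is a Gaunt coefficient — the integral of a triple product of spherical harmonics over the sphere.
Checks pass: Σm=0; 4 even; l₃=2∈[0,2].
(2·1+1)(2·1+1)(2·2+1) = 45
Δ: 0! 2! 2! / 5! → 1/30
sum: t=0:+1/1 = 1/1
3j²(1 1 2; 0 0 0) = Δ·Π!·Σ² = 2/15  (sign +1)
sum: t=0:+1/2 = 1/2
3j²(1 1 2; -1 0 1) = Δ·Π!·Σ² = 1/10  (sign -1)
combine: 4πI² = 45·2/15·1/10 = 3/5
take √, sign -1: I = -0.21850969

Gaunt coefficient, -0.218510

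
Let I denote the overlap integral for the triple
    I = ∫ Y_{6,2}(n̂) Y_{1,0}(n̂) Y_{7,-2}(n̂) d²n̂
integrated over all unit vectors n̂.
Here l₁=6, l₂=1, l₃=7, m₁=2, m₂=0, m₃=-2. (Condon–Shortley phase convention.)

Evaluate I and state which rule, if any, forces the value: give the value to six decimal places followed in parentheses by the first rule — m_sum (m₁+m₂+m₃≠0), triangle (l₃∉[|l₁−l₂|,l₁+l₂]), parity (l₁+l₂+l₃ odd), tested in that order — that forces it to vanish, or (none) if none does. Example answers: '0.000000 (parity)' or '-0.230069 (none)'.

m-sum 0 ✓  L=14 even ✓  5≤7≤7 ✓
Π(2lᵢ+1) = 13×3×15 = 585
triangle coeff Δ(6,1,7) = 1/1365
Σ_t [0,0]: t=0:+1/518400 = 1/518400
(3j)²=7/195 [(6 1 7; 0 0 0)], sign=-1
Σ_t [0,0]: t=0:+1/967680 = 1/967680
(3j)²=3/91 [(6 1 7; 2 0 -2)], sign=-1
⇒ 4πI² = 9/13
I = (+1)√(9/13/(4π)) = 0.23471705
No selection rule forces the value: the integral is nonzero (none).

0.234717 (none)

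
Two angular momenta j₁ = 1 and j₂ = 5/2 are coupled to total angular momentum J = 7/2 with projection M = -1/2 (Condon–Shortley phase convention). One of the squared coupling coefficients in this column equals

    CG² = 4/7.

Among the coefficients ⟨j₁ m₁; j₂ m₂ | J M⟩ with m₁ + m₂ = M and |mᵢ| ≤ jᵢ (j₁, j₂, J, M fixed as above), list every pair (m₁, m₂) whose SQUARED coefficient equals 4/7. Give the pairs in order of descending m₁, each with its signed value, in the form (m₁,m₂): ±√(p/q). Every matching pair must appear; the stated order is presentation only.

(0,-1/2): +√(4/7)

Admissible pairs with m₁+m₂ = M = -1/2: (-1,1/2), (0,-1/2), (1,-3/2)
  (m₁,m₂)=(1,-3/2): CG² = 1/7, CG = +√(1/7)
  (m₁,m₂)=(0,-1/2): CG² = 4/7, CG = +√(4/7)   ← matches the target
  (m₁,m₂)=(-1,1/2): CG² = 2/7, CG = +√(2/7)
Pairs with CG² = 4/7: (0,-1/2): +√(4/7)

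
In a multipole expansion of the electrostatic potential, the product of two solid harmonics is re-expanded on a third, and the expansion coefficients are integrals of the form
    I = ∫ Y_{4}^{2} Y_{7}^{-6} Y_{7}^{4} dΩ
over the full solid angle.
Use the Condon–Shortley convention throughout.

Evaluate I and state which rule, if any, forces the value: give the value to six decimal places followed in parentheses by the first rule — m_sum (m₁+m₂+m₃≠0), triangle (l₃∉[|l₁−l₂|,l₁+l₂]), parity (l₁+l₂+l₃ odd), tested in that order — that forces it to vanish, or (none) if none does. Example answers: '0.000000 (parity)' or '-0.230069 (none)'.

0.160865 (none)

Checks pass: Σm=0; 18 even; l₃=7∈[3,11].
(2·4+1)(2·7+1)(2·7+1) = 2025
Δ: 4! 4! 10! / 19! → 1/58198140
sum: t=0:+1/17418240 t=1:−1/622080 t=2:+1/230400 t=3:−1/622080 t=4:+1/17418240 = 1/806400
3j²(4 7 7; 0 0 0) = Δ·Π!·Σ² = 2268/230945  (sign -1)
sum: t=0:+1/34836480 t=1:−1/130636800 = 11/522547200
3j²(4 7 7; 2 -6 4) = Δ·Π!·Σ² = 1331/81396  (sign -1)
combine: 4πI² = 2025·2268/230945·1331/81396 = 441045/1356277
take √, sign +1: I = 0.16086528
No selection rule forces the value: the integral is nonzero (none).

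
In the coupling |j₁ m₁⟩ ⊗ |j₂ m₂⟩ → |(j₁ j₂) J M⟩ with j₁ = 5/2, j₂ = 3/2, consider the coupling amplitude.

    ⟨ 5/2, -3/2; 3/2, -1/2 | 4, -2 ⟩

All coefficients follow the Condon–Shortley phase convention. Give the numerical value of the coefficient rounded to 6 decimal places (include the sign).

+√(15/28) = +0.731925

√[9·0!5!3!/9! · 1!4!1!2!2!6!] = √(8640/7)
  +(−1)^0/∏(0,0,4,1,1,2)! = 1/48  (running 1/48)
⟨..|..⟩ = √(8640/7)·(1/48) = +0.731925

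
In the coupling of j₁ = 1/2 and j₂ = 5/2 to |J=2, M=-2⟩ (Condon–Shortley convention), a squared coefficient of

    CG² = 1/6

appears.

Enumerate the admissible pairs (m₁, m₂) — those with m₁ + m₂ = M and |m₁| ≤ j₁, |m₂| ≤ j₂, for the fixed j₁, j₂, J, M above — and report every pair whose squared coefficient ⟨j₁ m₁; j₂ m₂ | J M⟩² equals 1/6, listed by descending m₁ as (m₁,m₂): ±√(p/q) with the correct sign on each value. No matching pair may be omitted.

Admissible pairs with m₁+m₂ = M = -2: (-1/2,-3/2), (1/2,-5/2)
  (m₁,m₂)=(1/2,-5/2): CG² = 5/6, CG = +√(5/6)
  (m₁,m₂)=(-1/2,-3/2): CG² = 1/6, CG = −√(1/6)   ← matches the target
Pairs with CG² = 1/6: (-1/2,-3/2): −√(1/6)

(-1/2,-3/2): −√(1/6)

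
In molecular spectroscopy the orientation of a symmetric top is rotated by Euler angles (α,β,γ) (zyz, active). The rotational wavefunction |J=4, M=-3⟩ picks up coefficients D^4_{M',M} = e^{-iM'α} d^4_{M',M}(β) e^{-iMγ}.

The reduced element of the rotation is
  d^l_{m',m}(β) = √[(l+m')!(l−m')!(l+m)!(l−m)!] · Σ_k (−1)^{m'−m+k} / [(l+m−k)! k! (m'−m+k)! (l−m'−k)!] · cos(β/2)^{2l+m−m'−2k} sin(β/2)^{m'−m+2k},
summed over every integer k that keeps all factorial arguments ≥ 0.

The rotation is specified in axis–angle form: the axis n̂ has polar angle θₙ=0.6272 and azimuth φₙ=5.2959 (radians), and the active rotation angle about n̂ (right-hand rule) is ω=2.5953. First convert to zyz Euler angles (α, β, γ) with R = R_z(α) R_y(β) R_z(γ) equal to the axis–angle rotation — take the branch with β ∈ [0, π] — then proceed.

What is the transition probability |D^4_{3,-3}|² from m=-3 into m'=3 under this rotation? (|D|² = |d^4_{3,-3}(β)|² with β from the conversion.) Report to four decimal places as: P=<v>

P=0.0210

Axis–angle → zyz. n̂ = (sinθₙcosφₙ, sinθₙsinφₙ, cosθₙ) = (+0.323346, -0.489771, +0.809674), ω = 2.5953.
R = I cosω + sinω [n̂]ₓ + (1−cosω) n̂n̂ᵀ gives
  R = [-0.660568, -0.714326, +0.231058; +0.126963, -0.409618, -0.903379; +0.739953, -0.567408, +0.361273]
β = atan2(√(R₁₃²+R₂₃²), R₃₃) = 1.201163; α = atan2(R₂₃, R₁₃) mod 2π = 4.962792; γ = atan2(R₃₂, −R₃₁) mod 2π = 3.795770
Split into d^4_{3,-3}(β=1.2012) × two z-phases.
Half-angle: c=0.825007, s=0.565123. N=√(5040·1·1·5040)=5040.000000
Admissible k: 0..1 (factorial args all ≥0)
  k=0: (−1)^6·5040.0000/(720)·0.8250^2·0.5651^6 = +0.155192
  k=1: (−1)^7·5040.0000/(5040)·0.8250^0·0.5651^8 = -0.010403
d^4_{3,-3}(1.2012) = +0.155192 -0.010403 = +0.144789
|D^4_{3,-3}|² = |d^4_{3,-3}(β)|² = (+0.144789)² = 0.020964 (the z-rotation phases have unit modulus)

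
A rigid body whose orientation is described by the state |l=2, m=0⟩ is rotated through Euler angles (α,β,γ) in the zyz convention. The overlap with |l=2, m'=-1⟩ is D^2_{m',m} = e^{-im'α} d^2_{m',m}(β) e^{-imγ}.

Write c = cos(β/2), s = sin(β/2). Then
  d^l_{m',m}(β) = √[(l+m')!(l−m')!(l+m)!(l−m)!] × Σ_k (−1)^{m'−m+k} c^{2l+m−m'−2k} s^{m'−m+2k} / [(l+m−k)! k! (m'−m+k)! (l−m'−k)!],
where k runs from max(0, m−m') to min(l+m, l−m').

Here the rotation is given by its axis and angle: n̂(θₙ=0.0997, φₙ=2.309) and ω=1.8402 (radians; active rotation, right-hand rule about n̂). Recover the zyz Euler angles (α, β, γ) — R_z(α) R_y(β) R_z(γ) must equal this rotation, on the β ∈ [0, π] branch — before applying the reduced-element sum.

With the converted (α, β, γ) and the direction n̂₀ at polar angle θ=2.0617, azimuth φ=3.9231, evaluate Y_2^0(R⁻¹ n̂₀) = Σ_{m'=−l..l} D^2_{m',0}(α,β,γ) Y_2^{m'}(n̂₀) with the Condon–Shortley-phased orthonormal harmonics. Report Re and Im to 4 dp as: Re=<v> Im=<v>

Re=-0.0241 Im=0.0000

Axis–angle → zyz. n̂ = (sinθₙcosφₙ, sinθₙsinφₙ, cosθₙ) = (-0.066983, +0.073624, +0.995034), ω = 1.8402.
R = I cosω + sinω [n̂]ₓ + (1−cosω) n̂n̂ᵀ gives
  R = [-0.260476, -0.965387, -0.013422; +0.952899, -0.259294, +0.157323; -0.155358, +0.028189, +0.987456]
β = atan2(√(R₁₃²+R₂₃²), R₃₃) = 0.158558; α = atan2(R₂₃, R₁₃) mod 2π = 1.655903; γ = atan2(R₃₂, −R₃₁) mod 2π = 0.179495
Need the full column D^2_{m',0} for m'=−2..2 at α=1.6559, β=0.1586, γ=0.1795.
cos(β/2)=0.996859, sin(β/2)=0.079196
d^2_{-2,0}: single k=2 term ⇒ +0.015267;  D = -0.015046-0.002586i
d^2_{-1,0}: k∈[1..2] ⇒ +0.192168 -0.001213 = +0.190955;  D = -0.016232+0.190264i
d^2_{0,0}: k∈[0..2] ⇒ +0.987495 -0.024931 +0.000039 = +0.962604;  D = +0.962604+0.000000i
d^2_{1,0}: k∈[0..1] ⇒ -0.192168 +0.001213 = -0.190955;  D = +0.016232+0.190264i
d^2_{2,0}: single k=0 term ⇒ +0.015267;  D = -0.015046+0.002586i
Y_2^{m'}(θ=2.0617,φ=3.9231) and Σ D·Y over m':
  (-0.0150-0.0026i)·(+0.0023-0.3004i)  (-0.0162+0.1903i)·(+0.2280-0.2262i)  (+0.9626+0.0000i)·(-0.1051+0.0000i)  (+0.0162+0.1903i)·(-0.2280-0.2262i)  (-0.0150+0.0026i)·(+0.0023+0.3004i)
Y_2^0(R⁻¹ n̂) = -0.024123-0.000000i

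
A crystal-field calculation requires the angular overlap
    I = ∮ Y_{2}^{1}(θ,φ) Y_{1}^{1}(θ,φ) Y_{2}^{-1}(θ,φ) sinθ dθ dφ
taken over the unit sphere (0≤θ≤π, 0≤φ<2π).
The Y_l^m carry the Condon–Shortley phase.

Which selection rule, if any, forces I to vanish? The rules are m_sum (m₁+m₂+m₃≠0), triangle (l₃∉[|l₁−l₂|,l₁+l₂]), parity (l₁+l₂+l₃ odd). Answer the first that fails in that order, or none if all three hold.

m₁+m₂+m₃ = 1 + 1 − 1 = 1  ✗
triangle: |2−1|=1 ≤ l₃=2 ≤ 2+1=3
parity: l₁+l₂+l₃ = 5 is odd

m_sum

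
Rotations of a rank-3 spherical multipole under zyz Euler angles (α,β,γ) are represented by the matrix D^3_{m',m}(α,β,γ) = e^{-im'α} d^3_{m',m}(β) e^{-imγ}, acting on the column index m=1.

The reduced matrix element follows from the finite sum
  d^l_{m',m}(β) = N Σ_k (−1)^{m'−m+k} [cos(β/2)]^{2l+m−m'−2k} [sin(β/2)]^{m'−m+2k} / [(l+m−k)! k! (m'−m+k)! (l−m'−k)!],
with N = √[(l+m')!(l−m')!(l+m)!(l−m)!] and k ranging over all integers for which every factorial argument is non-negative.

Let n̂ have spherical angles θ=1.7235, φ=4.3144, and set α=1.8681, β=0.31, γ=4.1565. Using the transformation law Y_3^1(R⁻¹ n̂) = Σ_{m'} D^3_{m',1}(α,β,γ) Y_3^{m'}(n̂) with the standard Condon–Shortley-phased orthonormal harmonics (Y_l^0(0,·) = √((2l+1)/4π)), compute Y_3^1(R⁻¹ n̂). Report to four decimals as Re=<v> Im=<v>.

Need the full column D^3_{m',1} for m'=−3..3 at α=1.8681, β=0.3100, γ=4.1565.
cos(β/2)=0.988012, sin(β/2)=0.154380
d^3_{-3,1}: single k=4 term ⇒ +0.002148;  D = +0.000263+0.002131i
d^3_{-2,1}: k∈[3..4] ⇒ +0.022443 -0.000274 = +0.022169;  D = +0.020240-0.009046i
d^3_{-1,1}: k∈[2..4] ⇒ +0.136264 -0.004436 +0.000014 = +0.131842;  D = -0.086697-0.099328i
d^3_{0,1}: k∈[1..3] ⇒ +0.503491 -0.036878 +0.000300 = +0.466913;  D = -0.246389+0.396611i
d^3_{1,1}: k∈[0..2] ⇒ +0.930191 -0.181686 +0.003327 = +0.751832;  D = +0.726836+0.192253i
d^3_{2,1}: k∈[0..1] ⇒ -0.459623 +0.022443 = -0.437179;  D = +0.016923+0.436851i
d^3_{3,1}: single k=0 term ⇒ +0.087958;  D = -0.083039+0.029003i
Y_3^{m'}(θ=1.7235,φ=4.3144) and Σ D·Y over m':
  (+0.0003+0.0021i)·(+0.3746-0.1482i)  (+0.0202-0.0090i)·(+0.1062+0.1085i)  (-0.0867-0.0993i)·(+0.1095-0.2604i)  (-0.2464+0.3966i)·(+0.1637+0.0000i)  (+0.7268+0.1923i)·(-0.1095-0.2604i)  (+0.0169+0.4369i)·(+0.1062-0.1085i)  (-0.0830+0.0290i)·(-0.3746-0.1482i)
Y_3^1(R⁻¹ n̂) = -0.017055-0.085657i

Re=-0.0171 Im=-0.0857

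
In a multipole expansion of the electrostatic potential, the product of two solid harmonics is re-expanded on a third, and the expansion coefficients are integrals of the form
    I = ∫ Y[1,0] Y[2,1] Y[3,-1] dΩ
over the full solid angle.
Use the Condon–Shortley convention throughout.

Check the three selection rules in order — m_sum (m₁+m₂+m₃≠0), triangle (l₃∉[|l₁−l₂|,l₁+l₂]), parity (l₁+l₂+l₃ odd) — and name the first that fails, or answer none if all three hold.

azimuthal sum: 0 + 1 − 1 = 0  ✓
1 ≤ 3 ≤ 3 (triangle on l)  ✓
L = 1 + 2 + 3 = 6 (even)  ✓

none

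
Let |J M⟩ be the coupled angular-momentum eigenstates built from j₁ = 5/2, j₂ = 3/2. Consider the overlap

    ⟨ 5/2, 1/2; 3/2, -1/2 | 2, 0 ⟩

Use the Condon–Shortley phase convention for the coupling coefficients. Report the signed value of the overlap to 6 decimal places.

triangle: 2!·3!·1!/7! = 12/5040
(j±m)!: 3!·2!·1!·2!·2!·2! = 96
prefactor² = (2J+1)·Δ·N² = 8/7
  k=0: +1/(0!·2!·2!·1!·1!·0!) = 1/4
  k=1: −1/(1!·1!·1!·0!·2!·1!) = -1/2
Σ = -1/4  ⇒  CG² = 8/7·(-1/4)² = 1/14
CG = −√(1/14) = -0.267261

-0.267261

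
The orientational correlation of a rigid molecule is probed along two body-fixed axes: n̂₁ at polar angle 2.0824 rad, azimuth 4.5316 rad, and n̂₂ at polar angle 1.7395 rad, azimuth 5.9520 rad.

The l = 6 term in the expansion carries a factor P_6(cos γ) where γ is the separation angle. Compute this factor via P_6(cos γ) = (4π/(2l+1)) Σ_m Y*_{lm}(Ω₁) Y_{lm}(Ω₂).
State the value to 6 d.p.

-0.058094

Term-by-term m-sum for l=6 (normalisation 4π/13 = 0.966644):
  m=-6: Y*=(-0.099188, 0.187734)  Y=(-0.179295, 0.405498)  product (-0.058342, -0.073880)
  m=-5: Y*=(0.324500, 0.255428)  Y=(0.022243, -0.260646)  product (0.073794, -0.078898)
  m=-4: Y*=(0.253054, -0.223363)  Y=(-0.056622, -0.225455)  product (-0.064687, -0.044405)
  m=-3: Y*=(0.039665, 0.065817)  Y=(0.153806, 0.236177)  product (-0.009444, 0.019491)
  m=-2: Y*=(0.328555, -0.124261)  Y=(0.129477, 0.100980)  product (0.055088, 0.017089)
  m=-1: Y*=(-0.009320, -0.050990)  Y=(-0.269577, -0.092694)  product (-0.002214, 0.014610)
  m=+0: Y*=(0.333822, -0.000000)  Y=(-0.145257, 0.000000)  product (-0.048490, 0.000000)
  m=+1: Y*=(0.009320, -0.050990)  Y=(0.269577, -0.092694)  product (-0.002214, -0.014610)
  m=+2: Y*=(0.328555, 0.124261)  Y=(0.129477, -0.100980)  product (0.055088, -0.017089)
  m=+3: Y*=(-0.039665, 0.065817)  Y=(-0.153806, 0.236177)  product (-0.009444, -0.019491)
  m=+4: Y*=(0.253054, 0.223363)  Y=(-0.056622, 0.225455)  product (-0.064687, 0.044405)
  m=+5: Y*=(-0.324500, 0.255428)  Y=(-0.022243, -0.260646)  product (0.073794, 0.078898)
  m=+6: Y*=(-0.099188, -0.187734)  Y=(-0.179295, -0.405498)  product (-0.058342, 0.073880)
Σ over m = (-0.060099, -0.000000); ×(4π/13) → (-0.058094, -0.000000). Real part: -0.058094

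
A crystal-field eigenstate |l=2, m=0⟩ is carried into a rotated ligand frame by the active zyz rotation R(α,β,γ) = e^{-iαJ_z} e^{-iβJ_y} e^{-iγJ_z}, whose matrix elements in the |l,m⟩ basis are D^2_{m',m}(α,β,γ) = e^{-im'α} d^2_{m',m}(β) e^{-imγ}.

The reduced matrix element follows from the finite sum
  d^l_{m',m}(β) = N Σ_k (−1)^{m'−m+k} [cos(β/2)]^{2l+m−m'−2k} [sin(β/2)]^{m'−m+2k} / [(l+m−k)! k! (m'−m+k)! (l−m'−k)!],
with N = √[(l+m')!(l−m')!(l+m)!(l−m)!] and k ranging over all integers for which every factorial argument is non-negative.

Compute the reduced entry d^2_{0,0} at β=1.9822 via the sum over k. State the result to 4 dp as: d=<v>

d^2_{0,0}(β=1.9822) via the finite sum:
With c≡cos(β/2)=0.547770 and s≡sin(β/2)=0.836629, N=[2·2·2·2]^{1/2}=4.000000
The bounds max(0,m−m')=0 and min(l+m,l−m')=2 give 3 terms
  k=0: (−1)^0·4.0000/(4)·0.5478^4·0.8366^0 = +0.090031
  k=1: (−1)^1·4.0000/(1)·0.5478^2·0.8366^2 = -0.840083
  k=2: (−1)^2·4.0000/(4)·0.5478^0·0.8366^4 = +0.489927
d^2_{0,0}(1.9822) = +0.090031 -0.840083 +0.489927 = -0.260124

d=-0.2601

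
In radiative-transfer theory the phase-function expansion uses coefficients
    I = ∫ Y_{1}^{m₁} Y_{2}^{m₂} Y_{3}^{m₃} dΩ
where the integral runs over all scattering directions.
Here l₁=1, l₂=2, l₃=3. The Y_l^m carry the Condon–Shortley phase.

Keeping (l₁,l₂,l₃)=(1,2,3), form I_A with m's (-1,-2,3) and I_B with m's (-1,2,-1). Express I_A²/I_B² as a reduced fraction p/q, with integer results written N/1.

Same 1,2,3: normalisation and zero-m 3j drop out of the ratio.
A: Δ: 0! 2! 4! / 7! → 1/105; sum: t=0:+1/48 = 1/48; 3j²(1 2 3; -1 -2 3) = Δ·Π!·Σ² = 1/7  (sign +1)
B: Δ: 0! 2! 4! / 7! → 1/105; sum: t=0:+1/48 = 1/48; 3j²(1 2 3; -1 2 -1) = Δ·Π!·Σ² = 1/105  (sign +1)
I_A²/I_B² = (1/7)/(1/105) = 15/1

15/1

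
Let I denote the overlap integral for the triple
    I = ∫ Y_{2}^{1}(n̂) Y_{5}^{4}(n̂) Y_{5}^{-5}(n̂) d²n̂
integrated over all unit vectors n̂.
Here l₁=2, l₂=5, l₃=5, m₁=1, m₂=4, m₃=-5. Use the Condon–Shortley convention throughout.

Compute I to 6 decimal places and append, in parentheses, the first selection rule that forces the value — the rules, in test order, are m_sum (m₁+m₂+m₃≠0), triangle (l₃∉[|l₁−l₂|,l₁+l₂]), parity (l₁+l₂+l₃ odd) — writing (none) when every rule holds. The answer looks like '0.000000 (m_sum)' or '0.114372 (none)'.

-0.187924 (none)

Rules hold: Σm=0, L=12 even, 3≤5≤7.
N = 5·11·11 = 605
Δ = 2!·2!·8!/13! = 1/38610
Racah Σ t=0..2: t=0:+1/2880 t=1:−1/576 t=2:+1/2880 = -1/960
⇒ 3j(2 5 5; 0 0 0)² = 10/429, sgn +1
Racah Σ t=1..1: t=1:−1/80640 = -1/80640
⇒ 3j(2 5 5; 1 4 -5)² = 9/286, sgn -1
4πI² = N·(3j₀)²·(3jₘ)² = 75/169
I = -1·√(0.443787/4π) = -0.18792404
No selection rule forces the value: the integral is nonzero (none).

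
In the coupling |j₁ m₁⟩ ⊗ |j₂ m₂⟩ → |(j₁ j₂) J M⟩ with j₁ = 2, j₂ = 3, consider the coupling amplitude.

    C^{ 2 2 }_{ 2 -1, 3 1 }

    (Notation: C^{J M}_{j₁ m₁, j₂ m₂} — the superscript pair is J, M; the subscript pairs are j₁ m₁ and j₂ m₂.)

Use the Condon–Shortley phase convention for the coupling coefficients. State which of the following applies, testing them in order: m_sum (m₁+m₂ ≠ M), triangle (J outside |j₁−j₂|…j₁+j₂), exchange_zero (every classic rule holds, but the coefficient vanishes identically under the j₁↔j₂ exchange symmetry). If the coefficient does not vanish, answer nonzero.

m_sum

m-sum: m₁+m₂ = -1+1 = 0, M = 2  ✗ ⇒ coefficient is 0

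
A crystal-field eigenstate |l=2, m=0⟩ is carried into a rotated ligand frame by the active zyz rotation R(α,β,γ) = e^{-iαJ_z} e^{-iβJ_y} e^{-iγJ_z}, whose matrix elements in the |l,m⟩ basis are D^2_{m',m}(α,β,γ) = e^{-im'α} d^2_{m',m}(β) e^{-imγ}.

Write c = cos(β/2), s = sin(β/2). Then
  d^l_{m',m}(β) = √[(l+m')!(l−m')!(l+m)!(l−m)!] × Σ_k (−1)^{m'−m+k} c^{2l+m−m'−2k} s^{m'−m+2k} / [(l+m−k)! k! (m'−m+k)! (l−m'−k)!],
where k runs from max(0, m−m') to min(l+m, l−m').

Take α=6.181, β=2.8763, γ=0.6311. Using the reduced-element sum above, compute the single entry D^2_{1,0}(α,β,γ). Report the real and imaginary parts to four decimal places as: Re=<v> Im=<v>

Split into d^2_{1,0}(β=2.8763) × two z-phases.
Half-angle: c=0.132258, s=0.991215. N=√(6·1·2·2)=4.898979
Admissible k: 0..1 (factorial args all ≥0)
  k=0: (−1)^1·4.8990/(2)·0.1323^3·0.9912^1 = -0.005617
  k=1: (−1)^2·4.8990/(2)·0.1323^1·0.9912^3 = +0.315501
d^2_{1,0}(2.8763) = -0.005617 +0.315501 = +0.309884
Phases: e^{-i·(1)·6.1810}=+0.994784+0.102008i, e^{-i·(0)·0.6311}=+1.000000+0.000000i ⇒ D=+0.308267+0.031611i

Re=0.3083 Im=0.0316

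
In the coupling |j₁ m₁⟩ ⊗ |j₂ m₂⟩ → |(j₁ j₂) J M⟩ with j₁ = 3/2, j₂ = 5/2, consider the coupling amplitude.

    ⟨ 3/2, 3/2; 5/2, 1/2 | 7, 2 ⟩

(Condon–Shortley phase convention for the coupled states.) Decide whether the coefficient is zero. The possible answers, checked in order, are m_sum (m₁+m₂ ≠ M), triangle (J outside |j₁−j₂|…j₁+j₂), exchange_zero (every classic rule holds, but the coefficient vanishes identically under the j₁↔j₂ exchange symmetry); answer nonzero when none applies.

triangle

m-sum: m₁+m₂ = 3/2+1/2 = 2, M = 2  ✓
triangle: need |j₁−j₂| ≤ J ≤ j₁+j₂, i.e. J ∈ [1, 4]; J = 7 is outside ✗ ⇒ coefficient is 0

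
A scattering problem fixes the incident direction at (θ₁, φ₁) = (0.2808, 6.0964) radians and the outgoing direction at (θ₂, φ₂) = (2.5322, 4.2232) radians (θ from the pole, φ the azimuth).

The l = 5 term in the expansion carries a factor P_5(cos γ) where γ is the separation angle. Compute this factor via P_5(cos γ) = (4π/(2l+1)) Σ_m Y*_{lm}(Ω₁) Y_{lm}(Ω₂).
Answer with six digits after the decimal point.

Expand P_5 via completeness: Σ_{m} conj(Y_{5,m}) at Ω₁ times Y_{5,m} at Ω₂ —
  [-5]  conj(Y_{5,-5})(Ω₁) = +0.000451-0.000610i ; Y_{5,-5}(Ω₂) = -0.018273-0.021887i ; Δ = -0.000022+0.000001i
  [-4]  conj(Y_{5,-4})(Ω₁) = +0.006102-0.005652i ; Y_{5,-4}(Ω₂) = +0.048626-0.119667i ; Δ = -0.000380-0.001005i
  [-3]  conj(Y_{5,-3})(Ω₁) = +0.045582-0.028600i ; Y_{5,-3}(Ω₂) = +0.325942-0.033767i ; Δ = +0.013891-0.010861i
  [-2]  conj(Y_{5,-2})(Ω₁) = +0.206039-0.080762i ; Y_{5,-2}(Ω₂) = +0.258580+0.384183i ; Δ = +0.084305+0.058273i
  [-1]  conj(Y_{5,-1})(Ω₁) = +0.520974-0.098458i ; Y_{5,-1}(Ω₂) = -0.093109+0.174903i ; Δ = -0.031287+0.100287i
  [+0]  conj(Y_{5,0})(Ω₁) = +0.457445-0.000000i ; Y_{5,0}(Ω₂) = +0.343742+0.000000i ; Δ = +0.157243+0.000000i
  [+1]  conj(Y_{5,1})(Ω₁) = -0.520974-0.098458i ; Y_{5,1}(Ω₂) = +0.093109+0.174903i ; Δ = -0.031287-0.100287i
  [+2]  conj(Y_{5,2})(Ω₁) = +0.206039+0.080762i ; Y_{5,2}(Ω₂) = +0.258580-0.384183i ; Δ = +0.084305-0.058273i
  [+3]  conj(Y_{5,3})(Ω₁) = -0.045582-0.028600i ; Y_{5,3}(Ω₂) = -0.325942-0.033767i ; Δ = +0.013891+0.010861i
  [+4]  conj(Y_{5,4})(Ω₁) = +0.006102+0.005652i ; Y_{5,4}(Ω₂) = +0.048626+0.119667i ; Δ = -0.000380+0.001005i
  [+5]  conj(Y_{5,5})(Ω₁) = -0.000451-0.000610i ; Y_{5,5}(Ω₂) = +0.018273-0.021887i ; Δ = -0.000022-0.000001i
Σ over m = +0.290260-0.000000i; ×(4π/11) → +0.331592-0.000000i. Real part: 0.331592

0.331592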